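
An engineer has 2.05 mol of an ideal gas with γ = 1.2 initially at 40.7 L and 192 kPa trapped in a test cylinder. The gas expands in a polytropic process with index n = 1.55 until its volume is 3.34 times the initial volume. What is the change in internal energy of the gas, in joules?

-18900 J

T₁ = P₁V₁/(nR) = 192×40.7/(2.05×8.314) = 458 K.
Polytropic n=1.55: T₂ = T₁(V₁/V₂)^(n−1) = 458×(0.299)^0.55 = 236 K; P₂ = P₁(V₁/V₂)^n = 29.6 kPa.
For an ideal gas ΔU = nCvΔT with Cv = R/(γ−1) = 41.6 J/(mol·K).
ΔU = 2.05×41.6×(236−458) = -18900 J.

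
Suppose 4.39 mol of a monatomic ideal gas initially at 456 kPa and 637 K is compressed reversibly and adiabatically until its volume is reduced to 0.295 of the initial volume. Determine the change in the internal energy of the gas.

43800 J

V₁ = nRT₁/P₁ = 4.39×8.314×637/456 = 51.0 L.
Adiabatic: TV^(γ−1) = const ⇒ T₂ = 637×(3.39)^0.667 = 1440 K; PV^γ = const ⇒ P₂ = 3490 kPa.
For an ideal gas ΔU = nCvΔT with Cv = (3/2)R = 12.5 J/(mol·K).
ΔU = 4.39×12.5×(1440−637) = 43800 J.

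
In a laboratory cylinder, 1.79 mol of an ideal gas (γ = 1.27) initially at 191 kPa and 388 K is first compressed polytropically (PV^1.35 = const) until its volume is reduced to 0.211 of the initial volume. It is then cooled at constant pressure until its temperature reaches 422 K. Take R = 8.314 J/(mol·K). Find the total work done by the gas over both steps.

-15600 J

V₁ = nRT₁/P₁ = 1.79×8.314×388/191 = 30.2 L.
Step 1 — Polytropic n=1.35: T₂ = T₁(V₁/V₂)^(n−1) = 388×(4.74)^0.35 = 669 K; P₂ = P₁(V₁/V₂)^n = 1560 kPa.
W = (P₁V₁−P₂V₂)/(n−1) = (191×30.2−1560×6.38)/0.35 = -11900 J.
ΔU = nCvΔT = 1.79×30.8×(669−388) = 15500 J.
Q = ΔU + W = 3540 J.
State after step 1: P = 1560 kPa, V = 6.38 L, T = 669 K.
Step 2 — Isobaric: P stays 1560 kPa; V/T = const ⇒ T₂ = 422 K, V₂ = 4.02 L.
W = PΔV = 1560×(4.02−6.38) kPa·L = -3670 J.
ΔU = nCvΔT = 1.79×30.8×(422−669) = -13600 J.
Q = ΔU + W = nCpΔT = -17300 J.
Net over both steps: W = -15600 J, Q = -13700 J, ΔU = 1870 J.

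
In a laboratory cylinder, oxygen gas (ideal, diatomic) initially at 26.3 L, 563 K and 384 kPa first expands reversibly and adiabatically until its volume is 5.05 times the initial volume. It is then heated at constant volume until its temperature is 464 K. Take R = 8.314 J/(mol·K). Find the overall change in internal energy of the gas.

-4440 J

n = P₁V₁/(RT₁) = 384×26.3/(8.314×563) = 2.16 mol.
Step 1 — Adiabatic: TV^(γ−1) = const ⇒ T₂ = 563×(0.198)^0.400 = 295 K; PV^γ = const ⇒ P₂ = 39.8 kPa.
ΔU = nCvΔT = 2.16×20.8×(295−563) = -12000 J.
Q = 0 for an adiabatic process, so W = −ΔU = 12000 J.
State after step 1: P = 39.8 kPa, V = 133 L, T = 295 K.
Step 2 — Isochoric: V stays 133 L; P/T = const ⇒ T₂ = 464 K, P₂ = 62.7 kPa.
W = 0 (no volume change).
ΔU = nCvΔT = 2.16×20.8×(464−295) = 7600 J.
Q = ΔU = 7600 J.
Net over both steps: W = 12000 J, Q = 7600 J, ΔU = -4440 J.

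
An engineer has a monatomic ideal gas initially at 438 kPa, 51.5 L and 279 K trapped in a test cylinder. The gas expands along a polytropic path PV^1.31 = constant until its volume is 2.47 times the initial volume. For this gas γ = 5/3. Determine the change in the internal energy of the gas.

-8270 J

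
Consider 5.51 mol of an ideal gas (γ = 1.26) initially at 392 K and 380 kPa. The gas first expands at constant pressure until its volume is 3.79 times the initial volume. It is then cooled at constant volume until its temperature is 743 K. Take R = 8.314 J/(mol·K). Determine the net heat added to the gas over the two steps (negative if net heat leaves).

112000 J

V₁ = nRT₁/P₁ = 5.51×8.314×392/380 = 47.3 L.
Step 1 — Isobaric: P stays 380 kPa; V/T = const ⇒ T₂ = 1490 K, V₂ = 179 L.
W = PΔV = 380×(179−47.3) kPa·L = 50100 J.
ΔU = nCvΔT = 5.51×32.0×(1490−392) = 193000 J.
Q = ΔU + W = nCpΔT = 243000 J.
State after step 1: P = 380 kPa, V = 179 L, T = 1490 K.
Step 2 — Isochoric: V stays 179 L; P/T = const ⇒ T₂ = 743 K, P₂ = 190 kPa.
W = 0 (no volume change).
ΔU = nCvΔT = 5.51×32.0×(743−1490) = -131000 J.
Q = ΔU = -131000 J.
Net over both steps: W = 50100 J, Q = 112000 J, ΔU = 61800 J.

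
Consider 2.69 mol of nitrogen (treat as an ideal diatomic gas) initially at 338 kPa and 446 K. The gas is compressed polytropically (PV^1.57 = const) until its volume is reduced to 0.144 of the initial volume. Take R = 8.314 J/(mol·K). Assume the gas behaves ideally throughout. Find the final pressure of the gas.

V₁ = nRT₁/P₁ = 2.69×8.314×446/338 = 29.5 L.
Polytropic n=1.57: T₂ = T₁(V₁/V₂)^(n−1) = 446×(6.94)^0.57 = 1350 K; P₂ = P₁(V₁/V₂)^n = 7080 kPa.

7080 kPa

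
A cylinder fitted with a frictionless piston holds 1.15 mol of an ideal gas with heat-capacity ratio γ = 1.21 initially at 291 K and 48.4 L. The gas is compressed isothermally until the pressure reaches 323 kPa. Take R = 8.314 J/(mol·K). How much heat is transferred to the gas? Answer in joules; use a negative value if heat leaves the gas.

P₁ = nRT₁/V₁ = 1.15×8.314×291/48.4 = 57.5 kPa.
Isothermal: T stays 291 K; PV = const ⇒ V₂ = 8.61 L, P₂ = 323 kPa.
ΔU = 0 (ideal gas, T constant).
W = nRT ln(V₂/V₁) = 1.15×8.314×291×ln(0.178) = -4800 J.
Q = ΔU + W = -4800 J.

-4800 J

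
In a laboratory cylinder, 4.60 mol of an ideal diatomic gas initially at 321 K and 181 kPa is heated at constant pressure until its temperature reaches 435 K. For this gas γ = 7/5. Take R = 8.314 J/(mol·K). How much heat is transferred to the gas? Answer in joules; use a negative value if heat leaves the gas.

15300 J

V₁ = nRT₁/P₁ = 4.60×8.314×321/181 = 67.8 L.
Isobaric: P stays 181 kPa; V/T = const ⇒ T₂ = 435 K, V₂ = 91.9 L.
W = PΔV = 181×(91.9−67.8) kPa·L = 4360 J.
ΔU = nCvΔT = 4.60×20.8×(435−321) = 10900 J.
Q = ΔU + W = nCpΔT = 15300 J.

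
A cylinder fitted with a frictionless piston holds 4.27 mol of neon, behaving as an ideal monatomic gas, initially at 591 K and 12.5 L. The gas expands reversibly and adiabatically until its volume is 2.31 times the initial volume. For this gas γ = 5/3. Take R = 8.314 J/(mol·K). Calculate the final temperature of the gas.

338 K

P₁ = nRT₁/V₁ = 4.27×8.314×591/12.5 = 1680 kPa.
Adiabatic: TV^(γ−1) = const ⇒ T₂ = 591×(0.433)^0.667 = 338 K; PV^γ = const ⇒ P₂ = 416 kPa.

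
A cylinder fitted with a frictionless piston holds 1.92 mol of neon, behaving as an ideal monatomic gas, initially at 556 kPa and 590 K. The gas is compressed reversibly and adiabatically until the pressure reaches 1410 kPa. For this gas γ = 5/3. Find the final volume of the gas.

V₁ = nRT₁/P₁ = 1.92×8.314×590/556 = 16.9 L.
Adiabatic: T₂/T₁ = (P₂/P₁)^((γ−1)/γ) ⇒ T₂ = 590×(2.54)^0.400 = 856 K; V₂ = 9.69 L.

9.69 L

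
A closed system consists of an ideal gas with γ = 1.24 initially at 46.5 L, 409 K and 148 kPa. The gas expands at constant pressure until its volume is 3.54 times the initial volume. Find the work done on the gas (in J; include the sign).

-17500 J

n = P₁V₁/(RT₁) = 148×46.5/(8.314×409) = 2.02 mol.
Isobaric: P stays 148 kPa; V/T = const ⇒ T₂ = 1450 K, V₂ = 165 L.
W = PΔV = 148×(165−46.5) kPa·L = 17500 J.
Work done on the gas = −W_by = -17500 J.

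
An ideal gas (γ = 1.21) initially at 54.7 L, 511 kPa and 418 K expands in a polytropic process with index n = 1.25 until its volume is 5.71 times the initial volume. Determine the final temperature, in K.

270 K

Polytropic n=1.25: T₂ = T₁(V₁/V₂)^(n−1) = 418×(0.175)^0.25 = 270 K; P₂ = P₁(V₁/V₂)^n = 57.9 kPa.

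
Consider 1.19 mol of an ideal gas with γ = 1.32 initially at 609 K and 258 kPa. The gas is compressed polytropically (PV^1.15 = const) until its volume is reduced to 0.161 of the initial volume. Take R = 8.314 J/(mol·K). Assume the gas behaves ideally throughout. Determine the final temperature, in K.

801 K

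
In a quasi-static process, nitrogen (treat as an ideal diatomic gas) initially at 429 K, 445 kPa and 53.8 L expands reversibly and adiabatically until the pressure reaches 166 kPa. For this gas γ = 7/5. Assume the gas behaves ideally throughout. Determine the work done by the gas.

n = P₁V₁/(RT₁) = 445×53.8/(8.314×429) = 6.71 mol.
Adiabatic: T₂/T₁ = (P₂/P₁)^((γ−1)/γ) ⇒ T₂ = 429×(0.373)^0.286 = 324 K; V₂ = 109 L.
ΔU = nCvΔT = 6.71×20.8×(324−429) = -14700 J.
Q = 0 for an adiabatic process, so W = −ΔU = 14700 J.

14700 J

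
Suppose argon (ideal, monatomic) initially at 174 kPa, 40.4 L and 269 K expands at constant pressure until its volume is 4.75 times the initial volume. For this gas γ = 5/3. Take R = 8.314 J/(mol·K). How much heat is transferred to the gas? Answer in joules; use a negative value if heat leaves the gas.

65900 J

n = P₁V₁/(RT₁) = 174×40.4/(8.314×269) = 3.14 mol.
Isobaric: P stays 174 kPa; V/T = const ⇒ T₂ = 1280 K, V₂ = 192 L.
W = PΔV = 174×(192−40.4) kPa·L = 26400 J.
ΔU = nCvΔT = 3.14×12.5×(1280−269) = 39500 J.
Q = ΔU + W = nCpΔT = 65900 J.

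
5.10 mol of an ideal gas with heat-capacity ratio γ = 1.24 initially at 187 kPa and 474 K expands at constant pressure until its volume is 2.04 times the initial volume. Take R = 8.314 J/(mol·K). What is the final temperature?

967 K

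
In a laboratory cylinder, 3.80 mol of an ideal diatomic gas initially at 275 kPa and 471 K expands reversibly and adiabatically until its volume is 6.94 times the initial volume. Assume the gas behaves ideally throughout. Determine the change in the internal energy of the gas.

-20100 J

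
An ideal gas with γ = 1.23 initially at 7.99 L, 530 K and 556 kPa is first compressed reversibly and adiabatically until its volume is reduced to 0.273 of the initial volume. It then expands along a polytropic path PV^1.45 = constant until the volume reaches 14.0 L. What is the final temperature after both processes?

n = P₁V₁/(RT₁) = 556×7.99/(8.314×530) = 1.01 mol.
Step 1 — Adiabatic: TV^(γ−1) = const ⇒ T₂ = 530×(3.66)^0.230 = 714 K; PV^γ = const ⇒ P₂ = 2750 kPa.
ΔU = nCvΔT = 1.01×36.1×(714−530) = 6720 J.
Q = 0 for an adiabatic process, so W = −ΔU = -6720 J.
State after step 1: P = 2750 kPa, V = 2.18 L, T = 714 K.
Step 2 — Polytropic n=1.45: T₂ = T₁(V₁/V₂)^(n−1) = 714×(0.156)^0.45 = 309 K; P₂ = P₁(V₁/V₂)^n = 185 kPa.
W = (P₁V₁−P₂V₂)/(n−1) = (2750×2.18−185×14.0)/0.45 = 7540 J.
ΔU = nCvΔT = 1.01×36.1×(309−714) = -14800 J.
Q = ΔU + W = -7220 J.
Net over both steps: W = 822 J, Q = -7220 J, ΔU = -8040 J.

309 K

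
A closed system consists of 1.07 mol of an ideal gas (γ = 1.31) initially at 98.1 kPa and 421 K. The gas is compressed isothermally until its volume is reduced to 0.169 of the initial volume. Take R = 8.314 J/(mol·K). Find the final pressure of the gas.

V₁ = nRT₁/P₁ = 1.07×8.314×421/98.1 = 38.2 L.
Isothermal: T stays 421 K; PV = const ⇒ V₂ = 6.45 L, P₂ = 580 kPa.

580 kPa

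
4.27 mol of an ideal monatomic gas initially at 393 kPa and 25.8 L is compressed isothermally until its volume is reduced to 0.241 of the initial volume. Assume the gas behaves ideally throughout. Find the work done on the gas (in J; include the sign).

T₁ = P₁V₁/(nR) = 393×25.8/(4.27×8.314) = 286 K.
Isothermal: T stays 286 K; PV = const ⇒ V₂ = 6.22 L, P₂ = 1630 kPa.
W = nRT ln(V₂/V₁) = 4.27×8.314×286×ln(0.241) = -14400 J.
Work done on the gas = −W_by = 14400 J.

14400 J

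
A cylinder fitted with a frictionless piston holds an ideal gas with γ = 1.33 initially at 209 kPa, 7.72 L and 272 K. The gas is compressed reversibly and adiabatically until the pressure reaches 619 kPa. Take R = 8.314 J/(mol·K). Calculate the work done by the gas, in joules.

n = P₁V₁/(RT₁) = 209×7.72/(8.314×272) = 0.713 mol.
Adiabatic: T₂/T₁ = (P₂/P₁)^((γ−1)/γ) ⇒ T₂ = 272×(2.96)^0.248 = 356 K; V₂ = 3.41 L.
ΔU = nCvΔT = 0.713×25.2×(356−272) = 1510 J.
Q = 0 for an adiabatic process, so W = −ΔU = -1510 J.

-1510 J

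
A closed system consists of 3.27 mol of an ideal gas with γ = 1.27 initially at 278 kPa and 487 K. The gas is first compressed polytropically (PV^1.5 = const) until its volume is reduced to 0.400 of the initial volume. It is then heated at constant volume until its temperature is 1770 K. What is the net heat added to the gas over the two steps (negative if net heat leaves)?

V₁ = nRT₁/P₁ = 3.27×8.314×487/278 = 47.6 L.
Step 1 — Polytropic n=1.5: T₂ = T₁(V₁/V₂)^(n−1) = 487×(2.50)^0.50 = 770 K; P₂ = P₁(V₁/V₂)^n = 1100 kPa.
W = (P₁V₁−P₂V₂)/(n−1) = (278×47.6−1100×19.1)/0.50 = -15400 J.
ΔU = nCvΔT = 3.27×30.8×(770−487) = 28500 J.
Q = ΔU + W = 13100 J.
State after step 1: P = 1100 kPa, V = 19.1 L, T = 770 K.
Step 2 — Isochoric: V stays 19.1 L; P/T = const ⇒ T₂ = 1770 K, P₂ = 2530 kPa.
W = 0 (no volume change).
ΔU = nCvΔT = 3.27×30.8×(1770−770) = 101000 J.
Q = ΔU = 101000 J.
Net over both steps: W = -15400 J, Q = 114000 J, ΔU = 129000 J.

114000 J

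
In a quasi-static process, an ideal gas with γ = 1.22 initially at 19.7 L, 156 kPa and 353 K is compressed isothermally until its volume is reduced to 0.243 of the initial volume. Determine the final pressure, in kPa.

Isothermal: T stays 353 K; PV = const ⇒ V₂ = 4.79 L, P₂ = 642 kPa.

642 kPa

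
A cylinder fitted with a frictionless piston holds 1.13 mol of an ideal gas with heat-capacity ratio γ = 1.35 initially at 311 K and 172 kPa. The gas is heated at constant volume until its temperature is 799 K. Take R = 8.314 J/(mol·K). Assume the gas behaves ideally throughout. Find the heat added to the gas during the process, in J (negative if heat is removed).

V₁ = nRT₁/P₁ = 1.13×8.314×311/172 = 17.0 L.
Isochoric: V stays 17.0 L; P/T = const ⇒ T₂ = 799 K, P₂ = 442 kPa.
W = 0 (no volume change).
ΔU = nCvΔT = 1.13×23.8×(799−311) = 13100 J.
Q = ΔU = 13100 J.

13100 J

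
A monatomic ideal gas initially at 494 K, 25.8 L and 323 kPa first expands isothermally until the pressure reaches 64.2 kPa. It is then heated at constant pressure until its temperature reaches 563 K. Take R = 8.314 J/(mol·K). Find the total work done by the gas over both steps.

14600 J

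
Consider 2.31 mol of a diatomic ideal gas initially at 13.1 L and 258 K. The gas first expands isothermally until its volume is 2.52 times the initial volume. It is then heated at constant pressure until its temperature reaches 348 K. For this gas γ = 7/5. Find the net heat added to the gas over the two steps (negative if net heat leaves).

P₁ = nRT₁/V₁ = 2.31×8.314×258/13.1 = 378 kPa.
Step 1 — Isothermal: T stays 258 K; PV = const ⇒ V₂ = 33.0 L, P₂ = 150 kPa.
ΔU = 0 (ideal gas, T constant).
W = nRT ln(V₂/V₁) = 2.31×8.314×258×ln(2.52) = 4580 J.
Q = ΔU + W = 4580 J.
State after step 1: P = 150 kPa, V = 33.0 L, T = 258 K.
Step 2 — Isobaric: P stays 150 kPa; V/T = const ⇒ T₂ = 348 K, V₂ = 44.5 L.
W = PΔV = 150×(44.5−33.0) kPa·L = 1730 J.
ΔU = nCvΔT = 2.31×20.8×(348−258) = 4320 J.
Q = ΔU + W = nCpΔT = 6050 J.
Net over both steps: W = 6310 J, Q = 10600 J, ΔU = 4320 J.

10600 J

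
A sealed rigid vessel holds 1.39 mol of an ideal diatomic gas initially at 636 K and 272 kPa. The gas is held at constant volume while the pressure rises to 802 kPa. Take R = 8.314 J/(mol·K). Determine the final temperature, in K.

1880 K

V₁ = nRT₁/P₁ = 1.39×8.314×636/272 = 27.0 L.
Isochoric: V stays 27.0 L; P/T = const ⇒ T₂ = 1880 K, P₂ = 802 kPa.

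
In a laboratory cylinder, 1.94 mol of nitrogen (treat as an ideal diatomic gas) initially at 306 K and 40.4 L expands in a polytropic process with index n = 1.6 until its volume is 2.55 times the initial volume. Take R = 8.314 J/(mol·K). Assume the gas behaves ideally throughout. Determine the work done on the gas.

P₁ = nRT₁/V₁ = 1.94×8.314×306/40.4 = 122 kPa.
Polytropic n=1.6: T₂ = T₁(V₁/V₂)^(n−1) = 306×(0.392)^0.60 = 175 K; P₂ = P₁(V₁/V₂)^n = 27.3 kPa.
W = (P₁V₁−P₂V₂)/(n−1) = (122×40.4−27.3×103)/0.60 = 3530 J.
Work done on the gas = −W_by = -3530 J.

-3530 J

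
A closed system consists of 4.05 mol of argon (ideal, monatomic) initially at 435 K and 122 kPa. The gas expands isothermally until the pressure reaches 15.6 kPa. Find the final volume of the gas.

V₁ = nRT₁/P₁ = 4.05×8.314×435/122 = 120 L.
Isothermal: T stays 435 K; PV = const ⇒ V₂ = 939 L, P₂ = 15.6 kPa.

939 L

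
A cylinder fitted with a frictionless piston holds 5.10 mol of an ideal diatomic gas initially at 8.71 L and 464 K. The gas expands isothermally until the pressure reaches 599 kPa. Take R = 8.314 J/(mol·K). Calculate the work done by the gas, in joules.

26100 J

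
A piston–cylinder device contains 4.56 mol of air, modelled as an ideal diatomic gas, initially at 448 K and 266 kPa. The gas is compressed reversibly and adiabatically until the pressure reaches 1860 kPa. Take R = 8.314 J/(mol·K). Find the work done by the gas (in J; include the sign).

V₁ = nRT₁/P₁ = 4.56×8.314×448/266 = 63.9 L.
Adiabatic: T₂/T₁ = (P₂/P₁)^((γ−1)/γ) ⇒ T₂ = 448×(6.99)^0.286 = 781 K; V₂ = 15.9 L.
ΔU = nCvΔT = 4.56×20.8×(781−448) = 31600 J.
Q = 0 for an adiabatic process, so W = −ΔU = -31600 J.

-31600 J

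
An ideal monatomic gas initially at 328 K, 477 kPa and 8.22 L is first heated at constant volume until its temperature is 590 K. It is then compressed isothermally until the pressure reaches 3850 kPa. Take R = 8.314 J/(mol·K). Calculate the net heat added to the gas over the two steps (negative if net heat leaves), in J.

-5890 J

n = P₁V₁/(RT₁) = 477×8.22/(8.314×328) = 1.44 mol.
Step 1 — Isochoric: V stays 8.22 L; P/T = const ⇒ T₂ = 590 K, P₂ = 858 kPa.
W = 0 (no volume change).
ΔU = nCvΔT = 1.44×12.5×(590−328) = 4700 J.
Q = ΔU = 4700 J.
State after step 1: P = 858 kPa, V = 8.22 L, T = 590 K.
Step 2 — Isothermal: T stays 590 K; PV = const ⇒ V₂ = 1.83 L, P₂ = 3850 kPa.
ΔU = 0 (ideal gas, T constant).
W = nRT ln(V₂/V₁) = 1.44×8.314×590×ln(0.223) = -10600 J.
Q = ΔU + W = -10600 J.
Net over both steps: W = -10600 J, Q = -5890 J, ΔU = 4700 J.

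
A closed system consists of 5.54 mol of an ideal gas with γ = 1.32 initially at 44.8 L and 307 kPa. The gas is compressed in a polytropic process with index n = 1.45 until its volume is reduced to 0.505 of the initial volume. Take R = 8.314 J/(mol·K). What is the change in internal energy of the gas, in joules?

T₁ = P₁V₁/(nR) = 307×44.8/(5.54×8.314) = 299 K.
Polytropic n=1.45: T₂ = T₁(V₁/V₂)^(n−1) = 299×(1.98)^0.45 = 406 K; P₂ = P₁(V₁/V₂)^n = 827 kPa.
For an ideal gas ΔU = nCvΔT with Cv = R/(γ−1) = 26.0 J/(mol·K).
ΔU = 5.54×26.0×(406−299) = 15500 J.

15500 J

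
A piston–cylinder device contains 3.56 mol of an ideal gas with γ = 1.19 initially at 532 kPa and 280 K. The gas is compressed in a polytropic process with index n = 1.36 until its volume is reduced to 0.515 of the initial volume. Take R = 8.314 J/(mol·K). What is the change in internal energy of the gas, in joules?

V₁ = nRT₁/P₁ = 3.56×8.314×280/532 = 15.6 L.
Polytropic n=1.36: T₂ = T₁(V₁/V₂)^(n−1) = 280×(1.94)^0.36 = 356 K; P₂ = P₁(V₁/V₂)^n = 1310 kPa.
For an ideal gas ΔU = nCvΔT with Cv = R/(γ−1) = 43.8 J/(mol·K).
ΔU = 3.56×43.8×(356−280) = 11800 J.

11800 J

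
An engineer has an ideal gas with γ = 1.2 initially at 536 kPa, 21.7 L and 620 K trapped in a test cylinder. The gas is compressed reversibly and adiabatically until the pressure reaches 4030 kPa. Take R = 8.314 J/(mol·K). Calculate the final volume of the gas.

Adiabatic: T₂/T₁ = (P₂/P₁)^((γ−1)/γ) ⇒ T₂ = 620×(7.52)^0.167 = 868 K; V₂ = 4.04 L.

4.04 L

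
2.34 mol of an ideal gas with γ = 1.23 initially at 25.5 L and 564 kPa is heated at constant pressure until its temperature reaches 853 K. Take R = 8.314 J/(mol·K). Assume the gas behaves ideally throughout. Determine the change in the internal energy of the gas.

9620 J

T₁ = P₁V₁/(nR) = 564×25.5/(2.34×8.314) = 739 K.
Isobaric: P stays 564 kPa; V/T = const ⇒ T₂ = 853 K, V₂ = 29.4 L.
For an ideal gas ΔU = nCvΔT with Cv = R/(γ−1) = 36.1 J/(mol·K).
ΔU = 2.34×36.1×(853−739) = 9620 J.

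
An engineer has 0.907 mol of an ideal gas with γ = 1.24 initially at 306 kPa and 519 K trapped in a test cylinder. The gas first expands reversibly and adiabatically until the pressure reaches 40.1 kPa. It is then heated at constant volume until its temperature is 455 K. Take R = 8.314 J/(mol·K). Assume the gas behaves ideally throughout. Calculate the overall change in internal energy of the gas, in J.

V₁ = nRT₁/P₁ = 0.907×8.314×519/306 = 12.8 L.
Step 1 — Adiabatic: T₂/T₁ = (P₂/P₁)^((γ−1)/γ) ⇒ T₂ = 519×(0.131)^0.194 = 350 K; V₂ = 65.9 L.
ΔU = nCvΔT = 0.907×34.6×(350−519) = -5300 J.
Q = 0 for an adiabatic process, so W = −ΔU = 5300 J.
State after step 1: P = 40.1 kPa, V = 65.9 L, T = 350 K.
Step 2 — Isochoric: V stays 65.9 L; P/T = const ⇒ T₂ = 455 K, P₂ = 52.1 kPa.
W = 0 (no volume change).
ΔU = nCvΔT = 0.907×34.6×(455−350) = 3290 J.
Q = ΔU = 3290 J.
Net over both steps: W = 5300 J, Q = 3290 J, ΔU = -2010 J.

-2010 J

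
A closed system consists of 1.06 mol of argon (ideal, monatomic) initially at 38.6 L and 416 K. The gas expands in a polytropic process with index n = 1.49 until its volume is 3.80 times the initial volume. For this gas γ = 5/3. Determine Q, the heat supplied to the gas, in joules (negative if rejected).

P₁ = nRT₁/V₁ = 1.06×8.314×416/38.6 = 95.0 kPa.
Polytropic n=1.49: T₂ = T₁(V₁/V₂)^(n−1) = 416×(0.263)^0.49 = 216 K; P₂ = P₁(V₁/V₂)^n = 13.0 kPa.
W = (P₁V₁−P₂V₂)/(n−1) = (95.0×38.6−13.0×147)/0.49 = 3590 J.
ΔU = nCvΔT = 1.06×12.5×(216−416) = -2640 J.
Q = ΔU + W = 952 J.

952 J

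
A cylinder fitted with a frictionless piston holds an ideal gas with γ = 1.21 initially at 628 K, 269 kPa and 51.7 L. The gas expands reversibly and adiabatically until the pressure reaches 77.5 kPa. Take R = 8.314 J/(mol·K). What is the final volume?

Adiabatic: T₂/T₁ = (P₂/P₁)^((γ−1)/γ) ⇒ T₂ = 628×(0.288)^0.174 = 506 K; V₂ = 145 L.

145 L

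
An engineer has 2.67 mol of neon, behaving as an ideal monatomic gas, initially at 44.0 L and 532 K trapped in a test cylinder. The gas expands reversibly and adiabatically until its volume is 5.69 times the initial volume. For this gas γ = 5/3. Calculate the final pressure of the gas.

14.8 kPa

P₁ = nRT₁/V₁ = 2.67×8.314×532/44.0 = 268 kPa.
Adiabatic: TV^(γ−1) = const ⇒ T₂ = 532×(0.176)^0.667 = 167 K; PV^γ = const ⇒ P₂ = 14.8 kPa.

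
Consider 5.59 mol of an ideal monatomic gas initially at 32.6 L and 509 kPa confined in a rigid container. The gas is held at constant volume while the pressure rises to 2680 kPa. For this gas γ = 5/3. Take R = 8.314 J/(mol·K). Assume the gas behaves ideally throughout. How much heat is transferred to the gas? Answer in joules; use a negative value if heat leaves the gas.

T₁ = P₁V₁/(nR) = 509×32.6/(5.59×8.314) = 357 K.
Isochoric: V stays 32.6 L; P/T = const ⇒ T₂ = 1880 K, P₂ = 2680 kPa.
W = 0 (no volume change).
ΔU = nCvΔT = 5.59×12.5×(1880−357) = 106000 J.
Q = ΔU = 106000 J.

106000 J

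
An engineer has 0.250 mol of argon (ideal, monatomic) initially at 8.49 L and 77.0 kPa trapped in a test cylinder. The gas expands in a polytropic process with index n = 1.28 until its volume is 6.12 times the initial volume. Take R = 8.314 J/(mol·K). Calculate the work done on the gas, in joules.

-929 J

T₁ = P₁V₁/(nR) = 77.0×8.49/(0.250×8.314) = 315 K.
Polytropic n=1.28: T₂ = T₁(V₁/V₂)^(n−1) = 315×(0.163)^0.28 = 189 K; P₂ = P₁(V₁/V₂)^n = 7.58 kPa.
W = (P₁V₁−P₂V₂)/(n−1) = (77.0×8.49−7.58×52.0)/0.28 = 929 J.
Work done on the gas = −W_by = -929 J.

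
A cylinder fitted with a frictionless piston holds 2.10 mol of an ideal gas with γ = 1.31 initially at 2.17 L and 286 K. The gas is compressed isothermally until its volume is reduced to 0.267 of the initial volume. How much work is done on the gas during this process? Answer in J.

P₁ = nRT₁/V₁ = 2.10×8.314×286/2.17 = 2300 kPa.
Isothermal: T stays 286 K; PV = const ⇒ V₂ = 0.579 L, P₂ = 8620 kPa.
W = nRT ln(V₂/V₁) = 2.10×8.314×286×ln(0.267) = -6590 J.
Work done on the gas = −W_by = 6590 J.

6590 J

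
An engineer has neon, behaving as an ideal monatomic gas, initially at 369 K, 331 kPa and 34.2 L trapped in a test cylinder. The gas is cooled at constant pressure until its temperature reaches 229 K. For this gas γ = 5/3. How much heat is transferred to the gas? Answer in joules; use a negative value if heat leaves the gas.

-10700 J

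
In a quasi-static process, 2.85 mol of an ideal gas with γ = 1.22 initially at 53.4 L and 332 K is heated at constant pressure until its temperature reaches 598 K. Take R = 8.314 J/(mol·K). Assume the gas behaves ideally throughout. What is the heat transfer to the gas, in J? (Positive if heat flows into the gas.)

P₁ = nRT₁/V₁ = 2.85×8.314×332/53.4 = 147 kPa.
Isobaric: P stays 147 kPa; V/T = const ⇒ T₂ = 598 K, V₂ = 96.2 L.
W = PΔV = 147×(96.2−53.4) kPa·L = 6300 J.
ΔU = nCvΔT = 2.85×37.8×(598−332) = 28600 J.
Q = ΔU + W = nCpΔT = 35000 J.

35000 J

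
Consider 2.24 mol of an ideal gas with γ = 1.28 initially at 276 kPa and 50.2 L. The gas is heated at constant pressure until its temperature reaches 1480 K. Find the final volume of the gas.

99.9 L

T₁ = P₁V₁/(nR) = 276×50.2/(2.24×8.314) = 744 K.
Isobaric: P stays 276 kPa; V/T = const ⇒ T₂ = 1480 K, V₂ = 99.9 L.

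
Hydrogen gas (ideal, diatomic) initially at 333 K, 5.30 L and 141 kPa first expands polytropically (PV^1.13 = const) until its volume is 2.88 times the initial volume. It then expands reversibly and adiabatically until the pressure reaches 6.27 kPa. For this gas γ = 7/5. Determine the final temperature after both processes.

168 K

n = P₁V₁/(RT₁) = 141×5.30/(8.314×333) = 0.270 mol.
Step 1 — Polytropic n=1.13: T₂ = T₁(V₁/V₂)^(n−1) = 333×(0.347)^0.13 = 290 K; P₂ = P₁(V₁/V₂)^n = 42.7 kPa.
W = (P₁V₁−P₂V₂)/(n−1) = (141×5.30−42.7×15.3)/0.13 = 739 J.
ΔU = nCvΔT = 0.270×20.8×(290−333) = -240 J.
Q = ΔU + W = 499 J.
State after step 1: P = 42.7 kPa, V = 15.3 L, T = 290 K.
Step 2 — Adiabatic: T₂/T₁ = (P₂/P₁)^((γ−1)/γ) ⇒ T₂ = 290×(0.147)^0.286 = 168 K; V₂ = 60.1 L.
ΔU = nCvΔT = 0.270×20.8×(168−290) = -687 J.
Q = 0 for an adiabatic process, so W = −ΔU = 687 J.
Net over both steps: W = 1430 J, Q = 499 J, ΔU = -927 J.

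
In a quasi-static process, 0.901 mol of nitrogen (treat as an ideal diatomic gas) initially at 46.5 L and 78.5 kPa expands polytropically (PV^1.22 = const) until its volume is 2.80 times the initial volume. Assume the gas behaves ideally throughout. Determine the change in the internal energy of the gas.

-1850 J

T₁ = P₁V₁/(nR) = 78.5×46.5/(0.901×8.314) = 487 K.
Polytropic n=1.22: T₂ = T₁(V₁/V₂)^(n−1) = 487×(0.357)^0.22 = 389 K; P₂ = P₁(V₁/V₂)^n = 22.4 kPa.
For an ideal gas ΔU = nCvΔT with Cv = (5/2)R = 20.8 J/(mol·K).
ΔU = 0.901×20.8×(389−487) = -1850 J.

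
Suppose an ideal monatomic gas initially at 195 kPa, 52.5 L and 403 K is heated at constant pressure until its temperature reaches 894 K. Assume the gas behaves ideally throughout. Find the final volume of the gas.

116 L

Isobaric: P stays 195 kPa; V/T = const ⇒ T₂ = 894 K, V₂ = 116 L.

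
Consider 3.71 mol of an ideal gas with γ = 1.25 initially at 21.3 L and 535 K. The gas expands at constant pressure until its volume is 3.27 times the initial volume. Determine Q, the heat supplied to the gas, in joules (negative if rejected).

P₁ = nRT₁/V₁ = 3.71×8.314×535/21.3 = 775 kPa.
Isobaric: P stays 775 kPa; V/T = const ⇒ T₂ = 1750 K, V₂ = 69.7 L.
W = PΔV = 775×(69.7−21.3) kPa·L = 37500 J.
ΔU = nCvΔT = 3.71×33.3×(1750−535) = 150000 J.
Q = ΔU + W = nCpΔT = 187000 J.

187000 J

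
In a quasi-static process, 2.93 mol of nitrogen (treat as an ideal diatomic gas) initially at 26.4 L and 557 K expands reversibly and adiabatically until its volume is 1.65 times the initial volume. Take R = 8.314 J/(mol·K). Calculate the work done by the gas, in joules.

6160 J

P₁ = nRT₁/V₁ = 2.93×8.314×557/26.4 = 514 kPa.
Adiabatic: TV^(γ−1) = const ⇒ T₂ = 557×(0.606)^0.400 = 456 K; PV^γ = const ⇒ P₂ = 255 kPa.
ΔU = nCvΔT = 2.93×20.8×(456−557) = -6160 J.
Q = 0 for an adiabatic process, so W = −ΔU = 6160 J.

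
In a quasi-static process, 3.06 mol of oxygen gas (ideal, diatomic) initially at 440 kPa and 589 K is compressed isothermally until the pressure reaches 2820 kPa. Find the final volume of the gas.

V₁ = nRT₁/P₁ = 3.06×8.314×589/440 = 34.1 L.
Isothermal: T stays 589 K; PV = const ⇒ V₂ = 5.31 L, P₂ = 2820 kPa.

5.31 L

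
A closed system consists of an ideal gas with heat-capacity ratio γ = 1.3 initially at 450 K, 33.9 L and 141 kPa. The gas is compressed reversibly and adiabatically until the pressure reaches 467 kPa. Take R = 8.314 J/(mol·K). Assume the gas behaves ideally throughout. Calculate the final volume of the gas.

Adiabatic: T₂/T₁ = (P₂/P₁)^((γ−1)/γ) ⇒ T₂ = 450×(3.31)^0.231 = 593 K; V₂ = 13.5 L.

13.5 L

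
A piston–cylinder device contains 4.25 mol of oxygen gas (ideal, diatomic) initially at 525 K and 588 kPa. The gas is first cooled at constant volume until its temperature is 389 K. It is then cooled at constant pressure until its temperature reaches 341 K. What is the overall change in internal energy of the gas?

-16300 J

V₁ = nRT₁/P₁ = 4.25×8.314×525/588 = 31.5 L.
Step 1 — Isochoric: V stays 31.5 L; P/T = const ⇒ T₂ = 389 K, P₂ = 436 kPa.
W = 0 (no volume change).
ΔU = nCvΔT = 4.25×20.8×(389−525) = -12000 J.
Q = ΔU = -12000 J.
State after step 1: P = 436 kPa, V = 31.5 L, T = 389 K.
Step 2 — Isobaric: P stays 436 kPa; V/T = const ⇒ T₂ = 341 K, V₂ = 27.7 L.
W = PΔV = 436×(27.7−31.5) kPa·L = -1700 J.
ΔU = nCvΔT = 4.25×20.8×(341−389) = -4240 J.
Q = ΔU + W = nCpΔT = -5940 J.
Net over both steps: W = -1700 J, Q = -17900 J, ΔU = -16300 J.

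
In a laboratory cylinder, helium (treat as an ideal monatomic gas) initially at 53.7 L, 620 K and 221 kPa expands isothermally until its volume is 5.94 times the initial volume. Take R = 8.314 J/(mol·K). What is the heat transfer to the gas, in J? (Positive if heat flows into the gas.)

21100 J

n = P₁V₁/(RT₁) = 221×53.7/(8.314×620) = 2.30 mol.
Isothermal: T stays 620 K; PV = const ⇒ V₂ = 319 L, P₂ = 37.2 kPa.
ΔU = 0 (ideal gas, T constant).
W = nRT ln(V₂/V₁) = 2.30×8.314×620×ln(5.94) = 21100 J.
Q = ΔU + W = 21100 J.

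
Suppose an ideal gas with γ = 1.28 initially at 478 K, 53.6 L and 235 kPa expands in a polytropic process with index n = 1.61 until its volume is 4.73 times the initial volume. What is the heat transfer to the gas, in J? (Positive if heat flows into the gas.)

n = P₁V₁/(RT₁) = 235×53.6/(8.314×478) = 3.17 mol.
Polytropic n=1.61: T₂ = T₁(V₁/V₂)^(n−1) = 478×(0.211)^0.61 = 185 K; P₂ = P₁(V₁/V₂)^n = 19.3 kPa.
W = (P₁V₁−P₂V₂)/(n−1) = (235×53.6−19.3×254)/0.61 = 12600 J.
ΔU = nCvΔT = 3.17×29.7×(185−478) = -27600 J.
Q = ΔU + W = -14900 J.

-14900 J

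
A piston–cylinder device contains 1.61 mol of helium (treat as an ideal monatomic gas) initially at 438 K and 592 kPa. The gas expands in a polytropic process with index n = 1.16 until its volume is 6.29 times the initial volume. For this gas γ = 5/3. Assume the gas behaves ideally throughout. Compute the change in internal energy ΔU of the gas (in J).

V₁ = nRT₁/P₁ = 1.61×8.314×438/592 = 9.90 L.
Polytropic n=1.16: T₂ = T₁(V₁/V₂)^(n−1) = 438×(0.159)^0.16 = 326 K; P₂ = P₁(V₁/V₂)^n = 70.1 kPa.
For an ideal gas ΔU = nCvΔT with Cv = (3/2)R = 12.5 J/(mol·K).
ΔU = 1.61×12.5×(326−438) = -2240 J.

-2240 J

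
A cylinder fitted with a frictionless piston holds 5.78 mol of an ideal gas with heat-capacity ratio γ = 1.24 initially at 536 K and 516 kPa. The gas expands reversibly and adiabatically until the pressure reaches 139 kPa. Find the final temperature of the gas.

V₁ = nRT₁/P₁ = 5.78×8.314×536/516 = 49.9 L.
Adiabatic: T₂/T₁ = (P₂/P₁)^((γ−1)/γ) ⇒ T₂ = 536×(0.269)^0.194 = 416 K; V₂ = 144 L.

416 K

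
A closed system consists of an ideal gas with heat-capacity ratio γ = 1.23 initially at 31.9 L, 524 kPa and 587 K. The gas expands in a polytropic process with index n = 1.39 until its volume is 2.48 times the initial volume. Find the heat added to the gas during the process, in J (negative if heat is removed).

n = P₁V₁/(RT₁) = 524×31.9/(8.314×587) = 3.43 mol.
Polytropic n=1.39: T₂ = T₁(V₁/V₂)^(n−1) = 587×(0.403)^0.39 = 412 K; P₂ = P₁(V₁/V₂)^n = 148 kPa.
W = (P₁V₁−P₂V₂)/(n−1) = (524×31.9−148×79.1)/0.39 = 12800 J.
ΔU = nCvΔT = 3.43×36.1×(412−587) = -21700 J.
Q = ΔU + W = -8890 J.

-8890 J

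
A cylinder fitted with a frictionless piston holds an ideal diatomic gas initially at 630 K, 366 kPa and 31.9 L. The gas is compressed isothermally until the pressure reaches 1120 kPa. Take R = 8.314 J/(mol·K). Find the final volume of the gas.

10.4 L

Isothermal: T stays 630 K; PV = const ⇒ V₂ = 10.4 L, P₂ = 1120 kPa.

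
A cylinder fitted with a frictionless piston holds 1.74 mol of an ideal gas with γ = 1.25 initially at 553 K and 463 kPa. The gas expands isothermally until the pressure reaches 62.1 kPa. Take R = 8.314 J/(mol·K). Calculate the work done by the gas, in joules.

V₁ = nRT₁/P₁ = 1.74×8.314×553/463 = 17.3 L.
Isothermal: T stays 553 K; PV = const ⇒ V₂ = 129 L, P₂ = 62.1 kPa.
W = nRT ln(V₂/V₁) = 1.74×8.314×553×ln(7.46) = 16100 J.

16100 J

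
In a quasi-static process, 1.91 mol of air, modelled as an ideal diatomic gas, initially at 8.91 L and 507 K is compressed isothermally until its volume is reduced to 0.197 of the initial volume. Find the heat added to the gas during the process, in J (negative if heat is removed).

P₁ = nRT₁/V₁ = 1.91×8.314×507/8.91 = 904 kPa.
Isothermal: T stays 507 K; PV = const ⇒ V₂ = 1.76 L, P₂ = 4590 kPa.
ΔU = 0 (ideal gas, T constant).
W = nRT ln(V₂/V₁) = 1.91×8.314×507×ln(0.197) = -13100 J.
Q = ΔU + W = -13100 J.

-13100 J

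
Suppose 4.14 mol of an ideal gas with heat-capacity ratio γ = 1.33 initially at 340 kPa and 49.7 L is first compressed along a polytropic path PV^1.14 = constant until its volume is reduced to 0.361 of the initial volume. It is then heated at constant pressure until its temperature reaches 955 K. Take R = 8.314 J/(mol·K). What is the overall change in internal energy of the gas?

48400 J

T₁ = P₁V₁/(nR) = 340×49.7/(4.14×8.314) = 491 K.
Step 1 — Polytropic n=1.14: T₂ = T₁(V₁/V₂)^(n−1) = 491×(2.77)^0.14 = 566 K; P₂ = P₁(V₁/V₂)^n = 1090 kPa.
W = (P₁V₁−P₂V₂)/(n−1) = (340×49.7−1090×17.9)/0.14 = -18500 J.
ΔU = nCvΔT = 4.14×25.2×(566−491) = 7850 J.
Q = ΔU + W = -10700 J.
State after step 1: P = 1090 kPa, V = 17.9 L, T = 566 K.
Step 2 — Isobaric: P stays 1090 kPa; V/T = const ⇒ T₂ = 955 K, V₂ = 30.3 L.
W = PΔV = 1090×(30.3−17.9) kPa·L = 13400 J.
ΔU = nCvΔT = 4.14×25.2×(955−566) = 40600 J.
Q = ΔU + W = nCpΔT = 53900 J.
Net over both steps: W = -5120 J, Q = 43300 J, ΔU = 48400 J.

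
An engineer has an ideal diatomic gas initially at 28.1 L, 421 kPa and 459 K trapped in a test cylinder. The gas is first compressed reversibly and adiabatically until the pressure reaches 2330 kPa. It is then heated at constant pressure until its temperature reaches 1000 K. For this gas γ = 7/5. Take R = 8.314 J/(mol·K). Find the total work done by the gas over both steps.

-12200 J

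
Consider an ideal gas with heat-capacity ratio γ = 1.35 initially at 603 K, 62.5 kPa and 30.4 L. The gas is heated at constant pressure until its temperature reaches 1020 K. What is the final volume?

Isobaric: P stays 62.5 kPa; V/T = const ⇒ T₂ = 1020 K, V₂ = 51.4 L.

51.4 L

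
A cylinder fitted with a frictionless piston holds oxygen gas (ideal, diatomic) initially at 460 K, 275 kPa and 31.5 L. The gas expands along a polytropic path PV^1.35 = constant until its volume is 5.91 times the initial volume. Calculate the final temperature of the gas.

247 K

Polytropic n=1.35: T₂ = T₁(V₁/V₂)^(n−1) = 460×(0.169)^0.35 = 247 K; P₂ = P₁(V₁/V₂)^n = 25.0 kPa.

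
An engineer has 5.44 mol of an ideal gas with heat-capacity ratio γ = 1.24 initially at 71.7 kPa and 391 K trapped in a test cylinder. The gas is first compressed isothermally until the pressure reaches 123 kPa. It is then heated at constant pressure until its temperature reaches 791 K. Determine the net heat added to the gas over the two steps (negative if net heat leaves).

83900 J

V₁ = nRT₁/P₁ = 5.44×8.314×391/71.7 = 247 L.
Step 1 — Isothermal: T stays 391 K; PV = const ⇒ V₂ = 144 L, P₂ = 123 kPa.
ΔU = 0 (ideal gas, T constant).
W = nRT ln(V₂/V₁) = 5.44×8.314×391×ln(0.583) = -9540 J.
Q = ΔU + W = -9540 J.
State after step 1: P = 123 kPa, V = 144 L, T = 391 K.
Step 2 — Isobaric: P stays 123 kPa; V/T = const ⇒ T₂ = 791 K, V₂ = 291 L.
W = PΔV = 123×(291−144) kPa·L = 18100 J.
ΔU = nCvΔT = 5.44×34.6×(791−391) = 75400 J.
Q = ΔU + W = nCpΔT = 93500 J.
Net over both steps: W = 8550 J, Q = 83900 J, ΔU = 75400 J.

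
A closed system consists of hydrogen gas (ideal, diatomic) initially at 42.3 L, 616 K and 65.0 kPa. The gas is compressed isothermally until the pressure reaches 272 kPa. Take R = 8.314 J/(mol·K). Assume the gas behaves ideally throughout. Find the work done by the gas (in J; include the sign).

-3940 J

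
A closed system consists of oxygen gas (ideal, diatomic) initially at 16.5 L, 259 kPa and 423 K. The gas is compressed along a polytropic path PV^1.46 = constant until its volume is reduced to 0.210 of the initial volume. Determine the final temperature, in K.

Polytropic n=1.46: T₂ = T₁(V₁/V₂)^(n−1) = 423×(4.76)^0.46 = 867 K; P₂ = P₁(V₁/V₂)^n = 2530 kPa.

867 K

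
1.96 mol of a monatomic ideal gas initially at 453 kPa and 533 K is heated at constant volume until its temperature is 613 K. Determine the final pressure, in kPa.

V₁ = nRT₁/P₁ = 1.96×8.314×533/453 = 19.2 L.
Isochoric: V stays 19.2 L; P/T = const ⇒ T₂ = 613 K, P₂ = 521 kPa.

521 kPa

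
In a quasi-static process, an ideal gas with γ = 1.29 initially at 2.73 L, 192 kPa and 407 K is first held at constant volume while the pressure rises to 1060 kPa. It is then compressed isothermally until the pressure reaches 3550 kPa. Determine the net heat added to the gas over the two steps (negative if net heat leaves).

4670 J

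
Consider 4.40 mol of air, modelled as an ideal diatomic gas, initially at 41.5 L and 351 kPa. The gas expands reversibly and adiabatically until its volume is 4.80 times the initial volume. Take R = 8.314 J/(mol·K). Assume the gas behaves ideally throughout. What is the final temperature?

213 K

T₁ = P₁V₁/(nR) = 351×41.5/(4.40×8.314) = 398 K.
Adiabatic: TV^(γ−1) = const ⇒ T₂ = 398×(0.208)^0.400 = 213 K; PV^γ = const ⇒ P₂ = 39.0 kPa.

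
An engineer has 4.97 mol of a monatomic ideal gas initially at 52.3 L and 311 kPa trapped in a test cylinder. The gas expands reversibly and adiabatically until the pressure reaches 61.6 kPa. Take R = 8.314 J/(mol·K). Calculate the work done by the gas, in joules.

11600 J

T₁ = P₁V₁/(nR) = 311×52.3/(4.97×8.314) = 394 K.
Adiabatic: T₂/T₁ = (P₂/P₁)^((γ−1)/γ) ⇒ T₂ = 394×(0.198)^0.400 = 206 K; V₂ = 138 L.
ΔU = nCvΔT = 4.97×12.5×(206−394) = -11600 J.
Q = 0 for an adiabatic process, so W = −ΔU = 11600 J.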